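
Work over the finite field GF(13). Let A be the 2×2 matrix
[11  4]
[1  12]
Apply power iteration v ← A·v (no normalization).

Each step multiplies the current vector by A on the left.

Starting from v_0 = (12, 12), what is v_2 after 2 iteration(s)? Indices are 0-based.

v_2 = (4, 11)

v_0 = (12, 12).
v_1 = A·v_0 = (11, 0).
v_2 = A·v_1 = (4, 11).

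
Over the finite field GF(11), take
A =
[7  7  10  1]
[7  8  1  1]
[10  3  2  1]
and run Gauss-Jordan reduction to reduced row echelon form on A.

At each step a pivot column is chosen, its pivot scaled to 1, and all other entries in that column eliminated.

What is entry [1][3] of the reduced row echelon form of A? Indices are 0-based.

M[1][3] = 6

pivot(0,0)=7: scale R0 → (1, 1, 3, 8)
  clear (1,0): R1 −= (7)R0 → (0, 1, 2, 0)
  clear (2,0): R2 −= (10)R0 → (0, 4, 5, 9)
pivot(1,1)=1: scale R1 → (0, 1, 2, 0)
  clear (0,1): R0 −= (1)R1 → (1, 0, 1, 8)
  clear (2,1): R2 −= (4)R1 → (0, 0, 8, 9)
pivot(2,2)=8: scale R2 → (0, 0, 1, 8)
  clear (0,2): R0 −= (1)R2 → (1, 0, 0, 0)
  clear (1,2): R1 −= (2)R2 → (0, 1, 0, 6)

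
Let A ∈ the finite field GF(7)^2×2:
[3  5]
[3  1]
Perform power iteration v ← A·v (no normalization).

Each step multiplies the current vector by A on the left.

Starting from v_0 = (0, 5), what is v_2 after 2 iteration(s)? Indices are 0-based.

v_2 = (2, 3)

v_0 = (0, 5).
v_1 = A·v_0 = (4, 5).
v_2 = A·v_1 = (2, 3).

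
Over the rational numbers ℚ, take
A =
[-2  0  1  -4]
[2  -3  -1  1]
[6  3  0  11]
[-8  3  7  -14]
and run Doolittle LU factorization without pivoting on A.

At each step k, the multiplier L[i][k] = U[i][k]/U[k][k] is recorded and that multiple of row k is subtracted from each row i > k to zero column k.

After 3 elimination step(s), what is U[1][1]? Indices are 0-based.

k=0: U[0][0]=-2
  eliminate (1,0): mult=-1, new row 1: (0, -3, 0, -3); set L[1][0]=-1
  eliminate (2,0): mult=-3, new row 2: (0, 3, 3, -1); set L[2][0]=-3
  eliminate (3,0): mult=4, new row 3: (0, 3, 3, 2); set L[3][0]=4
k=1: U[1][1]=-3
  eliminate (2,1): mult=-1, new row 2: (0, 0, 3, -4); set L[2][1]=-1
  eliminate (3,1): mult=-1, new row 3: (0, 0, 3, -1); set L[3][1]=-1
k=2: U[2][2]=3
  eliminate (3,2): mult=1, new row 3: (0, 0, 0, 3); set L[3][2]=1

U[1][1] = -3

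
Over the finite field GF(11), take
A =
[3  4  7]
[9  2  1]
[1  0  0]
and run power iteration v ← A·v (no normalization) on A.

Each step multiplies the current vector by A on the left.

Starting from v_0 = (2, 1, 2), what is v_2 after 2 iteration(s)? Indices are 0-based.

v_0 = (2, 1, 2).
v_1 = A·v_0 = (2, 0, 2).
v_2 = A·v_1 = (9, 9, 2).

v_2 = (9, 9, 2)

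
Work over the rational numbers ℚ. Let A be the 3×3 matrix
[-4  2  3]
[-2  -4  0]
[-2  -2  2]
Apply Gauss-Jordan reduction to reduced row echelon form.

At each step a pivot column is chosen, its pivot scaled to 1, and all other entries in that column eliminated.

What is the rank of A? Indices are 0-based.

step 1: normalize row 0 (÷-4) = (1, -1/2, -3/4)
  row 1: subtract -2×row0 = (0, -5, -3/2)
  row 2: subtract -2×row0 = (0, -3, 1/2)
step 2: normalize row 1 (÷-5) = (0, 1, 3/10)
  row 0: subtract -1/2×row1 = (1, 0, -3/5)
  row 2: subtract -3×row1 = (0, 0, 7/5)
step 3: normalize row 2 (÷7/5) = (0, 0, 1)
  row 0: subtract -3/5×row2 = (1, 0, 0)
  row 1: subtract 3/10×row2 = (0, 1, 0)

rank = 3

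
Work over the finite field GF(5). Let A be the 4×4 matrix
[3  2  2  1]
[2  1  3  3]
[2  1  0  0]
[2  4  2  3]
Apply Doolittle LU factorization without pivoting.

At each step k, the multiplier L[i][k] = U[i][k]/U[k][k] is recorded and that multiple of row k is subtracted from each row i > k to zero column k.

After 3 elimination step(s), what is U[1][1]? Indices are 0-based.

U[1][1] = 3

Step 1: pivot at (0,0) is 3.
  row1 ← row1 − (4)·row0  ⇒  L[1][0]=4, U row1=(0, 3, 0, 4)
  row2 ← row2 − (4)·row0  ⇒  L[2][0]=4, U row2=(0, 3, 2, 1)
  row3 ← row3 − (4)·row0  ⇒  L[3][0]=4, U row3=(0, 1, 4, 4)
Step 2: pivot at (1,1) is 3.
  row2 ← row2 − (1)·row1  ⇒  L[2][1]=1, U row2=(0, 0, 2, 2)
  row3 ← row3 − (2)·row1  ⇒  L[3][1]=2, U row3=(0, 0, 4, 1)
Step 3: pivot at (2,2) is 2.
  row3 ← row3 − (2)·row2  ⇒  L[3][2]=2, U row3=(0, 0, 0, 2)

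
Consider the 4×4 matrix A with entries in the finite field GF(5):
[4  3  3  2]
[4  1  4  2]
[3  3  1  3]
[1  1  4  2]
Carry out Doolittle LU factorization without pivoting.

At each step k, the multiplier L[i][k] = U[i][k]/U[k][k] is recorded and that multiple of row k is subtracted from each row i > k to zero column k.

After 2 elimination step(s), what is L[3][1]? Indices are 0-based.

k=0: U[0][0]=4
  eliminate (1,0): mult=1, new row 1: (0, 3, 1, 0); set L[1][0]=1
  eliminate (2,0): mult=2, new row 2: (0, 2, 0, 4); set L[2][0]=2
  eliminate (3,0): mult=4, new row 3: (0, 4, 2, 4); set L[3][0]=4
k=1: U[1][1]=3
  eliminate (2,1): mult=4, new row 2: (0, 0, 1, 4); set L[2][1]=4
  eliminate (3,1): mult=3, new row 3: (0, 0, 4, 4); set L[3][1]=3

L[3][1] = 3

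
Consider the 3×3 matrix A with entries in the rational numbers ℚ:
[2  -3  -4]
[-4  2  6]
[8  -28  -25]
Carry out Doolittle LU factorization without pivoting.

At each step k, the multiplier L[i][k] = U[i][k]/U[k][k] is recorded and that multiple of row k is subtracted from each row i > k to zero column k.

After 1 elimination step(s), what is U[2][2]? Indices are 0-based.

Step 1: pivot at (0,0) is 2.
  row1 ← row1 − (-2)·row0  ⇒  L[1][0]=-2, U row1=(0, -4, -2)
  row2 ← row2 − (4)·row0  ⇒  L[2][0]=4, U row2=(0, -16, -9)

U[2][2] = -9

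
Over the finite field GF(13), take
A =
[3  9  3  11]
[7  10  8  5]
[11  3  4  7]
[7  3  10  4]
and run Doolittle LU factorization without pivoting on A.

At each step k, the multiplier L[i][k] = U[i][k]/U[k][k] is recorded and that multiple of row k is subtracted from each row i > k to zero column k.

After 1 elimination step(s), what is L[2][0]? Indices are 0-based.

Step 1: pivot at (0,0) is 3.
  row1 ← row1 − (11)·row0  ⇒  L[1][0]=11, U row1=(0, 2, 1, 1)
  row2 ← row2 − (8)·row0  ⇒  L[2][0]=8, U row2=(0, 9, 6, 10)
  row3 ← row3 − (11)·row0  ⇒  L[3][0]=11, U row3=(0, 8, 3, 0)

L[2][0] = 8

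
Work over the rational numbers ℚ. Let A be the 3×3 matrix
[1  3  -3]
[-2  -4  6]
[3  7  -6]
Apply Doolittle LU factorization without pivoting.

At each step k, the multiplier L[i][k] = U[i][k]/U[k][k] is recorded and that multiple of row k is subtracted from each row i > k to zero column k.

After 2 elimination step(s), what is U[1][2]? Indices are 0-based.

k=0: U[0][0]=1
  eliminate (1,0): mult=-2, new row 1: (0, 2, 0); set L[1][0]=-2
  eliminate (2,0): mult=3, new row 2: (0, -2, 3); set L[2][0]=3
k=1: U[1][1]=2
  eliminate (2,1): mult=-1, new row 2: (0, 0, 3); set L[2][1]=-1

U[1][2] = 0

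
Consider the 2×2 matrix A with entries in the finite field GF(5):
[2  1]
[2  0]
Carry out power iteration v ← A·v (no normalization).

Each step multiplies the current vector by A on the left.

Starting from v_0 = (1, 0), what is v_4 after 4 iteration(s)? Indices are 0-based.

v_4 = (4, 2)

v_0 = (1, 0).
v_1 = A·v_0 = (2, 2).
v_2 = A·v_1 = (1, 4).
v_3 = A·v_2 = (1, 2).
v_4 = A·v_3 = (4, 2).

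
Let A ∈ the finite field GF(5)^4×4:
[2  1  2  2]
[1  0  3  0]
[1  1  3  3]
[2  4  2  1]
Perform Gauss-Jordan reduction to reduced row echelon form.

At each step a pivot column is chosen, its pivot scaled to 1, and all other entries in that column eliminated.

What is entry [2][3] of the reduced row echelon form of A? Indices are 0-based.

M[2][3] = 4

step 1: normalize row 0 (÷2) = (1, 3, 1, 1)
  row 1: subtract 1×row0 = (0, 2, 2, 4)
  row 2: subtract 1×row0 = (0, 3, 2, 2)
  row 3: subtract 2×row0 = (0, 3, 0, 4)
step 2: normalize row 1 (÷2) = (0, 1, 1, 2)
  row 0: subtract 3×row1 = (1, 0, 3, 0)
  row 2: subtract 3×row1 = (0, 0, 4, 1)
  row 3: subtract 3×row1 = (0, 0, 2, 3)
step 3: normalize row 2 (÷4) = (0, 0, 1, 4)
  row 0: subtract 3×row2 = (1, 0, 0, 3)
  row 1: subtract 1×row2 = (0, 1, 0, 3)
  row 3: subtract 2×row2 = (0, 0, 0, 0)
skip col 3 (zero from row 3)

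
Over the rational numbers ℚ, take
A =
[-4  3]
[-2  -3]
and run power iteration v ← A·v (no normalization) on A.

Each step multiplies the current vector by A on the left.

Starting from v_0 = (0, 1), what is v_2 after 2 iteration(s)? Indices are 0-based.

v_2 = (-21, 3)

v_0 = (0, 1).
v_1 = A·v_0 = (3, -3).
v_2 = A·v_1 = (-21, 3).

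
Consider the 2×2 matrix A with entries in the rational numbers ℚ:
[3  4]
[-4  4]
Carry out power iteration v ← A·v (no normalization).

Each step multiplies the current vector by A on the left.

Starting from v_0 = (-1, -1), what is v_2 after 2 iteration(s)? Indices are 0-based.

v_2 = (-21, 28)

v_0 = (-1, -1).
v_1 = A·v_0 = (-7, 0).
v_2 = A·v_1 = (-21, 28).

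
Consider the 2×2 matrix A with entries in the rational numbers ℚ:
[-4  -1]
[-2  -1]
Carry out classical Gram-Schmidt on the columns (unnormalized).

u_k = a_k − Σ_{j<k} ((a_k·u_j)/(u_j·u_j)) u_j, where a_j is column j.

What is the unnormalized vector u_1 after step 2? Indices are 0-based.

Step 1: u_0 = a_0 = (-4, -2).
Step 2: u_1 = a_1 − (3/10)·u_0 = (1/5, -2/5).

u_1 = (1/5, -2/5)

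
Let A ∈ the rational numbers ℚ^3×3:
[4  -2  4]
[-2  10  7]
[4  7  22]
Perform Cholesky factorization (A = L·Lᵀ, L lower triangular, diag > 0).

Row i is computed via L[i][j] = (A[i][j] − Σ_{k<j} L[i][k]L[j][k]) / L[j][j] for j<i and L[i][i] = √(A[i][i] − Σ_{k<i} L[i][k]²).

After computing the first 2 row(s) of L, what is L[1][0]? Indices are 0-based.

Step 1: L[0][0] = √(4) = 2.
  L[1][0] = (-2) / L[0][0] = -1.
Step 2: L[1][1] = √(9) = 3.

L[1][0] = -1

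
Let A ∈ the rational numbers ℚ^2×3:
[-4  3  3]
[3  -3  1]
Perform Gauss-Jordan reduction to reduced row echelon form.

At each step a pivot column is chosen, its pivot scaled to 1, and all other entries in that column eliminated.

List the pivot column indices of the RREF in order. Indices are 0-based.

step 1: normalize row 0 (÷-4) = (1, -3/4, -3/4)
  row 1: subtract 3×row0 = (0, -3/4, 13/4)
step 2: normalize row 1 (÷-3/4) = (0, 1, -13/3)
  row 0: subtract -3/4×row1 = (1, 0, -4)

pivot columns: 0, 1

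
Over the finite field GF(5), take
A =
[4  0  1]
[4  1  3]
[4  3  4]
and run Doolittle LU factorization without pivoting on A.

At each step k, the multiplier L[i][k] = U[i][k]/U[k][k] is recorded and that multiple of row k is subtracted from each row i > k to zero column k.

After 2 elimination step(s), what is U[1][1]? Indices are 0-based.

U[1][1] = 1

Step 1: pivot at (0,0) is 4.
  row1 ← row1 − (1)·row0  ⇒  L[1][0]=1, U row1=(0, 1, 2)
  row2 ← row2 − (1)·row0  ⇒  L[2][0]=1, U row2=(0, 3, 3)
Step 2: pivot at (1,1) is 1.
  row2 ← row2 − (3)·row1  ⇒  L[2][1]=3, U row2=(0, 0, 2)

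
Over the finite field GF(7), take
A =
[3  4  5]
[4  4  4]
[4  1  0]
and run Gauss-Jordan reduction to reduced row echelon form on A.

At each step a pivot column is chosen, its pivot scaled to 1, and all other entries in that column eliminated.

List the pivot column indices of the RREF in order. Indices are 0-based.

pivot columns: 0, 1, 2

step 1: normalize row 0 (÷3) = (1, 6, 4)
  row 1: subtract 4×row0 = (0, 1, 2)
  row 2: subtract 4×row0 = (0, 5, 5)
step 2: normalize row 1 (÷1) = (0, 1, 2)
  row 0: subtract 6×row1 = (1, 0, 6)
  row 2: subtract 5×row1 = (0, 0, 2)
step 3: normalize row 2 (÷2) = (0, 0, 1)
  row 0: subtract 6×row2 = (1, 0, 0)
  row 1: subtract 2×row2 = (0, 1, 0)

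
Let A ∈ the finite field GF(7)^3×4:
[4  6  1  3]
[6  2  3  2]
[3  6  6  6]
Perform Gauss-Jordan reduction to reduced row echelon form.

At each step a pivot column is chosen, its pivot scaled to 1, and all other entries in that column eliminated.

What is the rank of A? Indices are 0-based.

pivot(0,0)=4: scale R0 → (1, 5, 2, 6)
  clear (1,0): R1 −= (6)R0 → (0, 0, 5, 1)
  clear (2,0): R2 −= (3)R0 → (0, 5, 0, 2)
pivot(1,1): swap R1↔R2
pivot(1,1)=5: scale R1 → (0, 1, 0, 6)
  clear (0,1): R0 −= (5)R1 → (1, 0, 2, 4)
pivot(2,2)=5: scale R2 → (0, 0, 1, 3)
  clear (0,2): R0 −= (2)R2 → (1, 0, 0, 5)

rank = 3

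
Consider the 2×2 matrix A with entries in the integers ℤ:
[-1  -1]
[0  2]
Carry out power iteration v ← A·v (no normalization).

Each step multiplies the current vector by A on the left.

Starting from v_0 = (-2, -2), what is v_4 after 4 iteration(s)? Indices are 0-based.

v_0 = (-2, -2).
v_1 = A·v_0 = (4, -4).
v_2 = A·v_1 = (0, -8).
v_3 = A·v_2 = (8, -16).
v_4 = A·v_3 = (8, -32).

v_4 = (8, -32)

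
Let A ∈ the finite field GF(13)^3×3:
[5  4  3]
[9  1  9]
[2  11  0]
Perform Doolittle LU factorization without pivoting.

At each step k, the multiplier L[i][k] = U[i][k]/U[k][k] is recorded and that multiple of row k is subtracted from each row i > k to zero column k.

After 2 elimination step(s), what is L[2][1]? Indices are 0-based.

L[2][1] = 1

[col 0] pivot 5
  R1 -= 7*R0 → (0, 12, 1)  (L[1][0] := 7)
  R2 -= 3*R0 → (0, 12, 4)  (L[2][0] := 3)
[col 1] pivot 12
  R2 -= 1*R1 → (0, 0, 3)  (L[2][1] := 1)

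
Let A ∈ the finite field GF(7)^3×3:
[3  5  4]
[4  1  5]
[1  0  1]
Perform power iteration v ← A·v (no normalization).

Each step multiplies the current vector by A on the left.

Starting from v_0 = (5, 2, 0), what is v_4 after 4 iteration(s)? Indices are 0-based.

v_0 = (5, 2, 0).
v_1 = A·v_0 = (4, 1, 5).
v_2 = A·v_1 = (2, 0, 2).
v_3 = A·v_2 = (0, 4, 4).
v_4 = A·v_3 = (1, 3, 4).

v_4 = (1, 3, 4)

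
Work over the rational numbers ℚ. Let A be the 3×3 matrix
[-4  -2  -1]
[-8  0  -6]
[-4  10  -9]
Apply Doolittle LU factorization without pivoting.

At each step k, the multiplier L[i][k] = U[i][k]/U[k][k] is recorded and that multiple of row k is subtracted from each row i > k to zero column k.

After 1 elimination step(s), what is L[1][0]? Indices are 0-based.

[col 0] pivot -4
  R1 -= 2*R0 → (0, 4, -4)  (L[1][0] := 2)
  R2 -= 1*R0 → (0, 12, -8)  (L[2][0] := 1)

L[1][0] = 2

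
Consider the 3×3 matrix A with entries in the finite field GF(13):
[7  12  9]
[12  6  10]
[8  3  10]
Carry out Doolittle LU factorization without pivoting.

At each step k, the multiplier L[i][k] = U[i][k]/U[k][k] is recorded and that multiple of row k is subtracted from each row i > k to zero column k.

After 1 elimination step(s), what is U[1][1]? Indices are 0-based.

U[1][1] = 4

Step 1: pivot at (0,0) is 7.
  row1 ← row1 − (11)·row0  ⇒  L[1][0]=11, U row1=(0, 4, 2)
  row2 ← row2 − (3)·row0  ⇒  L[2][0]=3, U row2=(0, 6, 9)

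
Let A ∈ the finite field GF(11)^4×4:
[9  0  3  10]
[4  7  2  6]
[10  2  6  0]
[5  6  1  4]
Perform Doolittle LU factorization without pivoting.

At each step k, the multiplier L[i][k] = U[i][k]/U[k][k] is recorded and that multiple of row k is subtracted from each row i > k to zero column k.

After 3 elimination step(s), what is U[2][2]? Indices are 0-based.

U[2][2] = 3

k=0: U[0][0]=9
  eliminate (1,0): mult=9, new row 1: (0, 7, 8, 4); set L[1][0]=9
  eliminate (2,0): mult=6, new row 2: (0, 2, 10, 6); set L[2][0]=6
  eliminate (3,0): mult=3, new row 3: (0, 6, 3, 7); set L[3][0]=3
k=1: U[1][1]=7
  eliminate (2,1): mult=5, new row 2: (0, 0, 3, 8); set L[2][1]=5
  eliminate (3,1): mult=4, new row 3: (0, 0, 4, 2); set L[3][1]=4
k=2: U[2][2]=3
  eliminate (3,2): mult=5, new row 3: (0, 0, 0, 6); set L[3][2]=5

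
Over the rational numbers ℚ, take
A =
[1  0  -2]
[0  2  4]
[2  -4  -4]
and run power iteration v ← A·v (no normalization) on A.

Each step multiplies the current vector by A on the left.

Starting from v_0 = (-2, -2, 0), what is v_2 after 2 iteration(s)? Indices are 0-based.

v_0 = (-2, -2, 0).
v_1 = A·v_0 = (-2, -4, 4).
v_2 = A·v_1 = (-10, 8, -4).

v_2 = (-10, 8, -4)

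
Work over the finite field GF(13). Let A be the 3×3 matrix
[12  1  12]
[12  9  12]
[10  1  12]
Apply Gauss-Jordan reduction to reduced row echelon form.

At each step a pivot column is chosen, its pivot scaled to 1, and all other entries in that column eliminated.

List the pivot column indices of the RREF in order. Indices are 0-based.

[1] R0 /= 12  ⇒  (1, 12, 1)
     R1 -= 12·R0  ⇒  (0, 8, 0)
     R2 -= 10·R0  ⇒  (0, 11, 2)
[2] R1 /= 8  ⇒  (0, 1, 0)
     R0 -= 12·R1  ⇒  (1, 0, 1)
     R2 -= 11·R1  ⇒  (0, 0, 2)
[3] R2 /= 2  ⇒  (0, 0, 1)
     R0 -= 1·R2  ⇒  (1, 0, 0)

pivot columns: 0, 1, 2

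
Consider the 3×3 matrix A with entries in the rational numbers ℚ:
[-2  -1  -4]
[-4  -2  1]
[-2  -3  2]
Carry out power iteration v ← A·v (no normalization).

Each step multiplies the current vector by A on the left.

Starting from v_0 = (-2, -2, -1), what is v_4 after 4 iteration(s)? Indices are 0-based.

v_0 = (-2, -2, -1).
v_1 = A·v_0 = (10, 11, 8).
v_2 = A·v_1 = (-63, -54, -37).
v_3 = A·v_2 = (328, 323, 214).
v_4 = A·v_3 = (-1835, -1744, -1197).

v_4 = (-1835, -1744, -1197)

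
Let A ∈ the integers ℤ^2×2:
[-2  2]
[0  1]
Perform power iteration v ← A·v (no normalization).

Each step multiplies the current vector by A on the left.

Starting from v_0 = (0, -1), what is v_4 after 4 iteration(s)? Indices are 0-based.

v_4 = (10, -1)

v_0 = (0, -1).
v_1 = A·v_0 = (-2, -1).
v_2 = A·v_1 = (2, -1).
v_3 = A·v_2 = (-6, -1).
v_4 = A·v_3 = (10, -1).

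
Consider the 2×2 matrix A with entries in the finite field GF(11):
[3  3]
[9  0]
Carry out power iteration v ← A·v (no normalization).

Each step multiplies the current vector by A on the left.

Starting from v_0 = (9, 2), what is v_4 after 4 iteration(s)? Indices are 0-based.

v_4 = (3, 5)

v_0 = (9, 2).
v_1 = A·v_0 = (0, 4).
v_2 = A·v_1 = (1, 0).
v_3 = A·v_2 = (3, 9).
v_4 = A·v_3 = (3, 5).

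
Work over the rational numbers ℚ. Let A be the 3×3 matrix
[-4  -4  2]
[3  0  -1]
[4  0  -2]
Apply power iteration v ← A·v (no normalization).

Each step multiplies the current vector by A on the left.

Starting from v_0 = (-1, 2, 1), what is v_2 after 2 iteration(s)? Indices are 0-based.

v_0 = (-1, 2, 1).
v_1 = A·v_0 = (-2, -4, -6).
v_2 = A·v_1 = (12, 0, 4).

v_2 = (12, 0, 4)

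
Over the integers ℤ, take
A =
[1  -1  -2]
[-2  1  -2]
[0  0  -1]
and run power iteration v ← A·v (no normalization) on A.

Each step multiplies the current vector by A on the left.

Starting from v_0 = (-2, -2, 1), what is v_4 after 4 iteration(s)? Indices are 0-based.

v_4 = (-10, 22, 1)

v_0 = (-2, -2, 1).
v_1 = A·v_0 = (-2, 0, -1).
v_2 = A·v_1 = (0, 6, 1).
v_3 = A·v_2 = (-8, 4, -1).
v_4 = A·v_3 = (-10, 22, 1).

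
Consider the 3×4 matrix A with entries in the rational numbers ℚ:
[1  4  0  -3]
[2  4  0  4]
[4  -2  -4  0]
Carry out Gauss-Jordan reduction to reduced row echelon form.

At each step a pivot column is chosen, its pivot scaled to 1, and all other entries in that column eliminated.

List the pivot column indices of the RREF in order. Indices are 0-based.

pivot(0,0)=1: scale R0 → (1, 4, 0, -3)
  clear (1,0): R1 −= (2)R0 → (0, -4, 0, 10)
  clear (2,0): R2 −= (4)R0 → (0, -18, -4, 12)
pivot(1,1)=-4: scale R1 → (0, 1, 0, -5/2)
  clear (0,1): R0 −= (4)R1 → (1, 0, 0, 7)
  clear (2,1): R2 −= (-18)R1 → (0, 0, -4, -33)
pivot(2,2)=-4: scale R2 → (0, 0, 1, 33/4)

pivot columns: 0, 1, 2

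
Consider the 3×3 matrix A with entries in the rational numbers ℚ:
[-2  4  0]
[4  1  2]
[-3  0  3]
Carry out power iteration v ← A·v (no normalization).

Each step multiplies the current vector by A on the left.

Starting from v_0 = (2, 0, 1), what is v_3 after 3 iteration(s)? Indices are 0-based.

v_0 = (2, 0, 1).
v_1 = A·v_0 = (-4, 10, -3).
v_2 = A·v_1 = (48, -12, 3).
v_3 = A·v_2 = (-144, 186, -135).

v_3 = (-144, 186, -135)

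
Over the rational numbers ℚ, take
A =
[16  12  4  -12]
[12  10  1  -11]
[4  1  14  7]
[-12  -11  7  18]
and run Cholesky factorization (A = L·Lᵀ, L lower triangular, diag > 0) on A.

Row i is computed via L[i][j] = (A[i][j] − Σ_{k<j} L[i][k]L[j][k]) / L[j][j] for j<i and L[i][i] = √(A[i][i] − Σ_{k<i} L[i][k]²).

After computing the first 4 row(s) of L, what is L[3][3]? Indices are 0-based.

Step 1: L[0][0] = √(16) = 4.
  L[1][0] = (12) / L[0][0] = 3.
Step 2: L[1][1] = √(1) = 1.
  L[2][0] = (4) / L[0][0] = 1.
  L[2][1] = (-2) / L[1][1] = -2.
Step 3: L[2][2] = √(9) = 3.
  L[3][0] = (-12) / L[0][0] = -3.
  L[3][1] = (-2) / L[1][1] = -2.
  L[3][2] = (6) / L[2][2] = 2.
Step 4: L[3][3] = √(1) = 1.

L[3][3] = 1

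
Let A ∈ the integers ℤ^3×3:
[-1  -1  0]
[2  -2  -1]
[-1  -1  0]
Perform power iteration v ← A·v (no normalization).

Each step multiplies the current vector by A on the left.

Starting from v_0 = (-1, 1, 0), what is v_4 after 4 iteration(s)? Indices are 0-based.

v_0 = (-1, 1, 0).
v_1 = A·v_0 = (0, -4, 0).
v_2 = A·v_1 = (4, 8, 4).
v_3 = A·v_2 = (-12, -12, -12).
v_4 = A·v_3 = (24, 12, 24).

v_4 = (24, 12, 24)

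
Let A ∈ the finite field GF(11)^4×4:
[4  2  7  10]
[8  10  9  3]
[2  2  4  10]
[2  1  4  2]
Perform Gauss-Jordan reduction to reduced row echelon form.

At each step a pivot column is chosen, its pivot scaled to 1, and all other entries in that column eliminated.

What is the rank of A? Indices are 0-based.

rank = 4

step 1: normalize row 0 (÷4) = (1, 6, 10, 8)
  row 1: subtract 8×row0 = (0, 6, 6, 5)
  row 2: subtract 2×row0 = (0, 1, 6, 5)
  row 3: subtract 2×row0 = (0, 0, 6, 8)
step 2: normalize row 1 (÷6) = (0, 1, 1, 10)
  row 0: subtract 6×row1 = (1, 0, 4, 3)
  row 2: subtract 1×row1 = (0, 0, 5, 6)
step 3: normalize row 2 (÷5) = (0, 0, 1, 10)
  row 0: subtract 4×row2 = (1, 0, 0, 7)
  row 1: subtract 1×row2 = (0, 1, 0, 0)
  row 3: subtract 6×row2 = (0, 0, 0, 3)
step 4: normalize row 3 (÷3) = (0, 0, 0, 1)
  row 0: subtract 7×row3 = (1, 0, 0, 0)
  row 2: subtract 10×row3 = (0, 0, 1, 0)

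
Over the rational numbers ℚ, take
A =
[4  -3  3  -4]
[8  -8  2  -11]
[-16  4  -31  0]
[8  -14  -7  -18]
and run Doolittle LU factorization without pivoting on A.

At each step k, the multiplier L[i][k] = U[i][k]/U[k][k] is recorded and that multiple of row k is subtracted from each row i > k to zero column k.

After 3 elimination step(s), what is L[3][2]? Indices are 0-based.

L[3][2] = -1

k=0: U[0][0]=4
  eliminate (1,0): mult=2, new row 1: (0, -2, -4, -3); set L[1][0]=2
  eliminate (2,0): mult=-4, new row 2: (0, -8, -19, -16); set L[2][0]=-4
  eliminate (3,0): mult=2, new row 3: (0, -8, -13, -10); set L[3][0]=2
k=1: U[1][1]=-2
  eliminate (2,1): mult=4, new row 2: (0, 0, -3, -4); set L[2][1]=4
  eliminate (3,1): mult=4, new row 3: (0, 0, 3, 2); set L[3][1]=4
k=2: U[2][2]=-3
  eliminate (3,2): mult=-1, new row 3: (0, 0, 0, -2); set L[3][2]=-1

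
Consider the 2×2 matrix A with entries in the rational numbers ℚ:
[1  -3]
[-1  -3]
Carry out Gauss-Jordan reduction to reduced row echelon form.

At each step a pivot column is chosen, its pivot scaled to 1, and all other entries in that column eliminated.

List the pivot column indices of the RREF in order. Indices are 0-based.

pivot columns: 0, 1

step 1: normalize row 0 (÷1) = (1, -3)
  row 1: subtract -1×row0 = (0, -6)
step 2: normalize row 1 (÷-6) = (0, 1)
  row 0: subtract -3×row1 = (1, 0)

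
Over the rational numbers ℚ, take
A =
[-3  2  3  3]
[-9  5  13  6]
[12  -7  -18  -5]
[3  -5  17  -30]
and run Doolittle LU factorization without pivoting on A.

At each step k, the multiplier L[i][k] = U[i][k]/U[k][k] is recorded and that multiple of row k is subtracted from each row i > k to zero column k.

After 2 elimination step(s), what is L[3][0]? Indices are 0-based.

L[3][0] = -1

[col 0] pivot -3
  R1 -= 3*R0 → (0, -1, 4, -3)  (L[1][0] := 3)
  R2 -= -4*R0 → (0, 1, -6, 7)  (L[2][0] := -4)
  R3 -= -1*R0 → (0, -3, 20, -27)  (L[3][0] := -1)
[col 1] pivot -1
  R2 -= -1*R1 → (0, 0, -2, 4)  (L[2][1] := -1)
  R3 -= 3*R1 → (0, 0, 8, -18)  (L[3][1] := 3)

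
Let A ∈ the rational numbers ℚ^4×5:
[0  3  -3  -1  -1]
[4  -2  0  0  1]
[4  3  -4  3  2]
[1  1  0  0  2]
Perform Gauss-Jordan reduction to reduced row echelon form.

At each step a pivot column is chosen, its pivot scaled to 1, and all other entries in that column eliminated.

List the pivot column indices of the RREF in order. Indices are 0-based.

[1] R0 <-> R1
[1] R0 /= 4  ⇒  (1, -1/2, 0, 0, 1/4)
     R2 -= 4·R0  ⇒  (0, 5, -4, 3, 1)
     R3 -= 1·R0  ⇒  (0, 3/2, 0, 0, 7/4)
[2] R1 /= 3  ⇒  (0, 1, -1, -1/3, -1/3)
     R0 -= -1/2·R1  ⇒  (1, 0, -1/2, -1/6, 1/12)
     R2 -= 5·R1  ⇒  (0, 0, 1, 14/3, 8/3)
     R3 -= 3/2·R1  ⇒  (0, 0, 3/2, 1/2, 9/4)
[3] R2 /= 1  ⇒  (0, 0, 1, 14/3, 8/3)
     R0 -= -1/2·R2  ⇒  (1, 0, 0, 13/6, 17/12)
     R1 -= -1·R2  ⇒  (0, 1, 0, 13/3, 7/3)
     R3 -= 3/2·R2  ⇒  (0, 0, 0, -13/2, -7/4)
[4] R3 /= -13/2  ⇒  (0, 0, 0, 1, 7/26)
     R0 -= 13/6·R3  ⇒  (1, 0, 0, 0, 5/6)
     R1 -= 13/3·R3  ⇒  (0, 1, 0, 0, 7/6)
     R2 -= 14/3·R3  ⇒  (0, 0, 1, 0, 55/39)

pivot columns: 0, 1, 2, 3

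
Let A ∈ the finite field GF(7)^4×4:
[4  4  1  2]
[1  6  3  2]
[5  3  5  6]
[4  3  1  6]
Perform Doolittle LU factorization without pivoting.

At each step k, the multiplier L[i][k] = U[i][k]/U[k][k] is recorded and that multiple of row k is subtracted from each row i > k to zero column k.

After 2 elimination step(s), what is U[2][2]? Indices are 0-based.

[col 0] pivot 4
  R1 -= 2*R0 → (0, 5, 1, 5)  (L[1][0] := 2)
  R2 -= 3*R0 → (0, 5, 2, 0)  (L[2][0] := 3)
  R3 -= 1*R0 → (0, 6, 0, 4)  (L[3][0] := 1)
[col 1] pivot 5
  R2 -= 1*R1 → (0, 0, 1, 2)  (L[2][1] := 1)
  R3 -= 4*R1 → (0, 0, 3, 5)  (L[3][1] := 4)

U[2][2] = 1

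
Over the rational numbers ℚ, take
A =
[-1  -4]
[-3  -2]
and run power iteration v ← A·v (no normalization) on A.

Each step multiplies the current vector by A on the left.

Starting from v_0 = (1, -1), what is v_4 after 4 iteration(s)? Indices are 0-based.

v_0 = (1, -1).
v_1 = A·v_0 = (3, -1).
v_2 = A·v_1 = (1, -7).
v_3 = A·v_2 = (27, 11).
v_4 = A·v_3 = (-71, -103).

v_4 = (-71, -103)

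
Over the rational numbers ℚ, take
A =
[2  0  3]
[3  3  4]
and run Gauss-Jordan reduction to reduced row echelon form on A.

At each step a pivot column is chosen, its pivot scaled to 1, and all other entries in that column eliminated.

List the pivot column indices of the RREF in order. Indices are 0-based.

pivot columns: 0, 1

[1] R0 /= 2  ⇒  (1, 0, 3/2)
     R1 -= 3·R0  ⇒  (0, 3, -1/2)
[2] R1 /= 3  ⇒  (0, 1, -1/6)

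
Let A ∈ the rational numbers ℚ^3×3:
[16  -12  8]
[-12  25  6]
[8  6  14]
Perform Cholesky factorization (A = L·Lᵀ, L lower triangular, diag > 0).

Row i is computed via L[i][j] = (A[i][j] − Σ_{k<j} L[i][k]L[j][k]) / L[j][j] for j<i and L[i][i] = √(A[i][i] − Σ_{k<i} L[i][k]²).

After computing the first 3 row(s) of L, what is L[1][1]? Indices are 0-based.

L[1][1] = 4

Step 1: L[0][0] = √(16) = 4.
  L[1][0] = (-12) / L[0][0] = -3.
Step 2: L[1][1] = √(16) = 4.
  L[2][0] = (8) / L[0][0] = 2.
  L[2][1] = (12) / L[1][1] = 3.
Step 3: L[2][2] = √(1) = 1.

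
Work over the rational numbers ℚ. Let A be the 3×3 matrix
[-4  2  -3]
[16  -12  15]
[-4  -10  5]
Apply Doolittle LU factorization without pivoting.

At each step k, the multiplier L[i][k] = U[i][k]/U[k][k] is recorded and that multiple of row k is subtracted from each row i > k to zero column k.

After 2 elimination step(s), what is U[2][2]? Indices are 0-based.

k=0: U[0][0]=-4
  eliminate (1,0): mult=-4, new row 1: (0, -4, 3); set L[1][0]=-4
  eliminate (2,0): mult=1, new row 2: (0, -12, 8); set L[2][0]=1
k=1: U[1][1]=-4
  eliminate (2,1): mult=3, new row 2: (0, 0, -1); set L[2][1]=3

U[2][2] = -1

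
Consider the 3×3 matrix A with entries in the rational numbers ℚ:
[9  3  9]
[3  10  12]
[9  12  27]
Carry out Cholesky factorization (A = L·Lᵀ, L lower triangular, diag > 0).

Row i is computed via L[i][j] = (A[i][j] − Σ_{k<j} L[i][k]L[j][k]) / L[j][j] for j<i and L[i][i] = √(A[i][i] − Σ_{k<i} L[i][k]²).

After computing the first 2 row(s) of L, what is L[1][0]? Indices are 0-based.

L[1][0] = 1

Step 1: L[0][0] = √(9) = 3.
  L[1][0] = (3) / L[0][0] = 1.
Step 2: L[1][1] = √(9) = 3.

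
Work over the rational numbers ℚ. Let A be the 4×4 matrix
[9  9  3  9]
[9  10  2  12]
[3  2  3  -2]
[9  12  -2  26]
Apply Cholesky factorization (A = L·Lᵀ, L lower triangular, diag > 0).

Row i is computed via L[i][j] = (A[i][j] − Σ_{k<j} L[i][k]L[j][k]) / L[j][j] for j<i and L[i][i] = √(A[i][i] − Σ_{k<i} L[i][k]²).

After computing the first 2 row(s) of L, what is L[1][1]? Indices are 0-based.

Step 1: L[0][0] = √(9) = 3.
  L[1][0] = (9) / L[0][0] = 3.
Step 2: L[1][1] = √(1) = 1.

L[1][1] = 1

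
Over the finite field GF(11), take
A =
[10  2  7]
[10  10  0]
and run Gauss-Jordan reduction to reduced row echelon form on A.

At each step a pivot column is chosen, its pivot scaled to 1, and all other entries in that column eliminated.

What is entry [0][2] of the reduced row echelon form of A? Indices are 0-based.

[1] R0 /= 10  ⇒  (1, 9, 4)
     R1 -= 10·R0  ⇒  (0, 8, 4)
[2] R1 /= 8  ⇒  (0, 1, 6)
     R0 -= 9·R1  ⇒  (1, 0, 5)

M[0][2] = 5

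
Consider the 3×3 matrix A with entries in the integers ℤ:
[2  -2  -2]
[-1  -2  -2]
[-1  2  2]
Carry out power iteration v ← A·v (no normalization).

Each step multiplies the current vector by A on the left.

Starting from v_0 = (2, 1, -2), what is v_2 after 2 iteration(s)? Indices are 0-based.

v_0 = (2, 1, -2).
v_1 = A·v_0 = (6, 0, -4).
v_2 = A·v_1 = (20, 2, -14).

v_2 = (20, 2, -14)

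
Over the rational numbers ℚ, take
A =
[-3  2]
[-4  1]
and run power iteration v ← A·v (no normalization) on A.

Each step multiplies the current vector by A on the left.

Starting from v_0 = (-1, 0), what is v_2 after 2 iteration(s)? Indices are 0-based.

v_2 = (-1, -8)

v_0 = (-1, 0).
v_1 = A·v_0 = (3, 4).
v_2 = A·v_1 = (-1, -8).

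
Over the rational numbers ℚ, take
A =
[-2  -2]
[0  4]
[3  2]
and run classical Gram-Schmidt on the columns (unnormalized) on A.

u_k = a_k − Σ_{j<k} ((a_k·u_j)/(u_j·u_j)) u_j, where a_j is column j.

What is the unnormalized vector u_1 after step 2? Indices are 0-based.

u_1 = (-6/13, 4, -4/13)

Step 1: u_0 = a_0 = (-2, 0, 3).
Step 2: u_1 = a_1 − (10/13)·u_0 = (-6/13, 4, -4/13).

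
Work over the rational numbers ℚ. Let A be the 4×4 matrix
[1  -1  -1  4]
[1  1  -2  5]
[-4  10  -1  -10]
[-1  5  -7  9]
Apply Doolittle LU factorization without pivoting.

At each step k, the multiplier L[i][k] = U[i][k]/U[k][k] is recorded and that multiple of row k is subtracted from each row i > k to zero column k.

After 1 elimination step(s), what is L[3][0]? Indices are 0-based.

Step 1: pivot at (0,0) is 1.
  row1 ← row1 − (1)·row0  ⇒  L[1][0]=1, U row1=(0, 2, -1, 1)
  row2 ← row2 − (-4)·row0  ⇒  L[2][0]=-4, U row2=(0, 6, -5, 6)
  row3 ← row3 − (-1)·row0  ⇒  L[3][0]=-1, U row3=(0, 4, -8, 13)

L[3][0] = -1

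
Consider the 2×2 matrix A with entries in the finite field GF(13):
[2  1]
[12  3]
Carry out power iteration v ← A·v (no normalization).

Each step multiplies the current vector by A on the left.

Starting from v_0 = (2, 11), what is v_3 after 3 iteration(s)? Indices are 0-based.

v_0 = (2, 11).
v_1 = A·v_0 = (2, 5).
v_2 = A·v_1 = (9, 0).
v_3 = A·v_2 = (5, 4).

v_3 = (5, 4)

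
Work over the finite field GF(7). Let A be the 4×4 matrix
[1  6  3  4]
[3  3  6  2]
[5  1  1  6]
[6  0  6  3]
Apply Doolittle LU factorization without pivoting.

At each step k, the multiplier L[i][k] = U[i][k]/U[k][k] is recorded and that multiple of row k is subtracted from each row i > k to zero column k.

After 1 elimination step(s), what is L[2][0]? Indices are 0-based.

L[2][0] = 5

Step 1: pivot at (0,0) is 1.
  row1 ← row1 − (3)·row0  ⇒  L[1][0]=3, U row1=(0, 6, 4, 4)
  row2 ← row2 − (5)·row0  ⇒  L[2][0]=5, U row2=(0, 6, 0, 0)
  row3 ← row3 − (6)·row0  ⇒  L[3][0]=6, U row3=(0, 6, 2, 0)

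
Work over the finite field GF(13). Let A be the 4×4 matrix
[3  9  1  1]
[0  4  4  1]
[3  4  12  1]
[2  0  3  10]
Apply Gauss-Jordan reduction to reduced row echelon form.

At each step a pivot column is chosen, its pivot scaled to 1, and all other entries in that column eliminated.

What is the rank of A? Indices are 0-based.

step 1: normalize row 0 (÷3) = (1, 3, 9, 9)
  row 2: subtract 3×row0 = (0, 8, 11, 0)
  row 3: subtract 2×row0 = (0, 7, 11, 5)
step 2: normalize row 1 (÷4) = (0, 1, 1, 10)
  row 0: subtract 3×row1 = (1, 0, 6, 5)
  row 2: subtract 8×row1 = (0, 0, 3, 11)
  row 3: subtract 7×row1 = (0, 0, 4, 0)
step 3: normalize row 2 (÷3) = (0, 0, 1, 8)
  row 0: subtract 6×row2 = (1, 0, 0, 9)
  row 1: subtract 1×row2 = (0, 1, 0, 2)
  row 3: subtract 4×row2 = (0, 0, 0, 7)
step 4: normalize row 3 (÷7) = (0, 0, 0, 1)
  row 0: subtract 9×row3 = (1, 0, 0, 0)
  row 1: subtract 2×row3 = (0, 1, 0, 0)
  row 2: subtract 8×row3 = (0, 0, 1, 0)

rank = 4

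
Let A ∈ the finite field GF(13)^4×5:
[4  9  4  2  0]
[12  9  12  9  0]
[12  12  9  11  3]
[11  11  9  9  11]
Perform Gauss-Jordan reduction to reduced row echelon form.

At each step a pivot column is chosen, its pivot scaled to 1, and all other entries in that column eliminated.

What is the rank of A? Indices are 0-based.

rank = 4

[1] R0 /= 4  ⇒  (1, 12, 1, 7, 0)
     R1 -= 12·R0  ⇒  (0, 8, 0, 3, 0)
     R2 -= 12·R0  ⇒  (0, 11, 10, 5, 3)
     R3 -= 11·R0  ⇒  (0, 9, 11, 10, 11)
[2] R1 /= 8  ⇒  (0, 1, 0, 2, 0)
     R0 -= 12·R1  ⇒  (1, 0, 1, 9, 0)
     R2 -= 11·R1  ⇒  (0, 0, 10, 9, 3)
     R3 -= 9·R1  ⇒  (0, 0, 11, 5, 11)
[3] R2 /= 10  ⇒  (0, 0, 1, 10, 12)
     R0 -= 1·R2  ⇒  (1, 0, 0, 12, 1)
     R3 -= 11·R2  ⇒  (0, 0, 0, 12, 9)
[4] R3 /= 12  ⇒  (0, 0, 0, 1, 4)
     R0 -= 12·R3  ⇒  (1, 0, 0, 0, 5)
     R1 -= 2·R3  ⇒  (0, 1, 0, 0, 5)
     R2 -= 10·R3  ⇒  (0, 0, 1, 0, 11)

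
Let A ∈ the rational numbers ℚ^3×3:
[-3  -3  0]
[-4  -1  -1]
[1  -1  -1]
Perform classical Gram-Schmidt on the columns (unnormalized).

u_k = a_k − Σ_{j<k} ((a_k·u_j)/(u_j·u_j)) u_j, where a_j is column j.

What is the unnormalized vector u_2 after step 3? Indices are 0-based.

Step 1: u_0 = a_0 = (-3, -4, 1).
Step 2: u_1 = a_1 − (6/13)·u_0 = (-21/13, 11/13, -19/13).
Step 3: u_2 = a_2 − (3/26)·u_0 − (8/71)·u_1 = (75/142, -45/71, -135/142).

u_2 = (75/142, -45/71, -135/142)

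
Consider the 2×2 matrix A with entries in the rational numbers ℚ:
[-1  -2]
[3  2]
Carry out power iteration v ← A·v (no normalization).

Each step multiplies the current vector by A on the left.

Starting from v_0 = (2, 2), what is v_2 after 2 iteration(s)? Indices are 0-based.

v_2 = (-14, 2)

v_0 = (2, 2).
v_1 = A·v_0 = (-6, 10).
v_2 = A·v_1 = (-14, 2).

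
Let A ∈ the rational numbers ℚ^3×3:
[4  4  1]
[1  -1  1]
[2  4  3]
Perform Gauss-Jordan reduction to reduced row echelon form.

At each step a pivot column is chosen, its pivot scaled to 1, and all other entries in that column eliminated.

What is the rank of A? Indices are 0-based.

rank = 3

[1] R0 /= 4  ⇒  (1, 1, 1/4)
     R1 -= 1·R0  ⇒  (0, -2, 3/4)
     R2 -= 2·R0  ⇒  (0, 2, 5/2)
[2] R1 /= -2  ⇒  (0, 1, -3/8)
     R0 -= 1·R1  ⇒  (1, 0, 5/8)
     R2 -= 2·R1  ⇒  (0, 0, 13/4)
[3] R2 /= 13/4  ⇒  (0, 0, 1)
     R0 -= 5/8·R2  ⇒  (1, 0, 0)
     R1 -= -3/8·R2  ⇒  (0, 1, 0)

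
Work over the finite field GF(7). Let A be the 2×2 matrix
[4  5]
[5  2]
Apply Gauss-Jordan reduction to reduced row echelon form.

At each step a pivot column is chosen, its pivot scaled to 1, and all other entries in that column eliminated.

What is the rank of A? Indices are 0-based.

rank = 2

pivot(0,0)=4: scale R0 → (1, 3)
  clear (1,0): R1 −= (5)R0 → (0, 1)
pivot(1,1)=1: scale R1 → (0, 1)
  clear (0,1): R0 −= (3)R1 → (1, 0)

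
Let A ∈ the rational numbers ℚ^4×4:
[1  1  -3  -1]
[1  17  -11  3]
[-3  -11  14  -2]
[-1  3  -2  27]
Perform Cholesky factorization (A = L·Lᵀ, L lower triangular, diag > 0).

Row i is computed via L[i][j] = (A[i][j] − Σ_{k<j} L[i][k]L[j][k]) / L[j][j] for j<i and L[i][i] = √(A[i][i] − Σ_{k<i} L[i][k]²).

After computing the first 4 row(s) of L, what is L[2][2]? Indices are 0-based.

Step 1: L[0][0] = √(1) = 1.
  L[1][0] = (1) / L[0][0] = 1.
Step 2: L[1][1] = √(16) = 4.
  L[2][0] = (-3) / L[0][0] = -3.
  L[2][1] = (-8) / L[1][1] = -2.
Step 3: L[2][2] = √(1) = 1.
  L[3][0] = (-1) / L[0][0] = -1.
  L[3][1] = (4) / L[1][1] = 1.
  L[3][2] = (-3) / L[2][2] = -3.
Step 4: L[3][3] = √(16) = 4.

L[2][2] = 1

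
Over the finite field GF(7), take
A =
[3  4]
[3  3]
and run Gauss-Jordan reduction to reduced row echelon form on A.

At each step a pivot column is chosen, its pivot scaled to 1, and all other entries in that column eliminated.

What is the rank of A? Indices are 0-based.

[1] R0 /= 3  ⇒  (1, 6)
     R1 -= 3·R0  ⇒  (0, 6)
[2] R1 /= 6  ⇒  (0, 1)
     R0 -= 6·R1  ⇒  (1, 0)

rank = 2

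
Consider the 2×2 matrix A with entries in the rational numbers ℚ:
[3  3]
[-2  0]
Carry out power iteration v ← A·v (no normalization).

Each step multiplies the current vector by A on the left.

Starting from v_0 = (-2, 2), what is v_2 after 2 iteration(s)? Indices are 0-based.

v_0 = (-2, 2).
v_1 = A·v_0 = (0, 4).
v_2 = A·v_1 = (12, 0).

v_2 = (12, 0)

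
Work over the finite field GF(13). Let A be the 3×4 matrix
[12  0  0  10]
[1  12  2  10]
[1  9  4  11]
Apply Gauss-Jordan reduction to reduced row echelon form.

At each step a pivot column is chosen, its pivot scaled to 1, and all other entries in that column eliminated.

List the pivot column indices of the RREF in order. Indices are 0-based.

pivot(0,0)=12: scale R0 → (1, 0, 0, 3)
  clear (1,0): R1 −= (1)R0 → (0, 12, 2, 7)
  clear (2,0): R2 −= (1)R0 → (0, 9, 4, 8)
pivot(1,1)=12: scale R1 → (0, 1, 11, 6)
  clear (2,1): R2 −= (9)R1 → (0, 0, 9, 6)
pivot(2,2)=9: scale R2 → (0, 0, 1, 5)
  clear (1,2): R1 −= (11)R2 → (0, 1, 0, 3)

pivot columns: 0, 1, 2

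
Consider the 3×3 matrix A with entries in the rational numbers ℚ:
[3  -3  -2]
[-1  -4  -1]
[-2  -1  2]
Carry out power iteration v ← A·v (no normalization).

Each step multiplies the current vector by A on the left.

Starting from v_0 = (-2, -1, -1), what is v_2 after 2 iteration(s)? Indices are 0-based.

v_0 = (-2, -1, -1).
v_1 = A·v_0 = (-1, 7, 3).
v_2 = A·v_1 = (-30, -30, 1).

v_2 = (-30, -30, 1)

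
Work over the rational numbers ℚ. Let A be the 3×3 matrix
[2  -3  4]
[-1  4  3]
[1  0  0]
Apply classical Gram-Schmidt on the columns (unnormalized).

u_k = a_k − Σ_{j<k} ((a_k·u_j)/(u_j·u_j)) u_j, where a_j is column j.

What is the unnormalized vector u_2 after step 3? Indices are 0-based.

Step 1: u_0 = a_0 = (2, -1, 1).
Step 2: u_1 = a_1 − (-5/3)·u_0 = (1/3, 7/3, 5/3).
Step 3: u_2 = a_2 − (5/6)·u_0 − (1)·u_1 = (2, 3/2, -5/2).

u_2 = (2, 3/2, -5/2)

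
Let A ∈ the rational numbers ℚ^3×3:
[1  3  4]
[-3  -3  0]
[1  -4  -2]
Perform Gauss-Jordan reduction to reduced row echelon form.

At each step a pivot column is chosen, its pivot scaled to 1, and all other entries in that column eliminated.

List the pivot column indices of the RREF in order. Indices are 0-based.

[1] R0 /= 1  ⇒  (1, 3, 4)
     R1 -= -3·R0  ⇒  (0, 6, 12)
     R2 -= 1·R0  ⇒  (0, -7, -6)
[2] R1 /= 6  ⇒  (0, 1, 2)
     R0 -= 3·R1  ⇒  (1, 0, -2)
     R2 -= -7·R1  ⇒  (0, 0, 8)
[3] R2 /= 8  ⇒  (0, 0, 1)
     R0 -= -2·R2  ⇒  (1, 0, 0)
     R1 -= 2·R2  ⇒  (0, 1, 0)

pivot columns: 0, 1, 2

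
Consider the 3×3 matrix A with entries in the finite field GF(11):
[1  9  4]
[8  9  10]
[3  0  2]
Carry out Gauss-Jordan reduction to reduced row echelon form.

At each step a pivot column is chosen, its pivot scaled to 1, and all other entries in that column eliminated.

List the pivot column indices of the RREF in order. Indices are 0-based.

[1] R0 /= 1  ⇒  (1, 9, 4)
     R1 -= 8·R0  ⇒  (0, 3, 0)
     R2 -= 3·R0  ⇒  (0, 6, 1)
[2] R1 /= 3  ⇒  (0, 1, 0)
     R0 -= 9·R1  ⇒  (1, 0, 4)
     R2 -= 6·R1  ⇒  (0, 0, 1)
[3] R2 /= 1  ⇒  (0, 0, 1)
     R0 -= 4·R2  ⇒  (1, 0, 0)

pivot columns: 0, 1, 2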